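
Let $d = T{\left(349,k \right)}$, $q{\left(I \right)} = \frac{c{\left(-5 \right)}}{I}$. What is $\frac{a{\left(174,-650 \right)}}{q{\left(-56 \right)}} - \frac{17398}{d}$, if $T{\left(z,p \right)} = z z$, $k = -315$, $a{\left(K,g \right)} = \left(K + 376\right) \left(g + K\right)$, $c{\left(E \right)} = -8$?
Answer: $- \frac{223212529998}{121801} \approx -1.8326 \cdot 10^{6}$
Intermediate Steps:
$a{\left(K,g \right)} = \left(376 + K\right) \left(K + g\right)$
$T{\left(z,p \right)} = z^{2}$
$q{\left(I \right)} = - \frac{8}{I}$
$d = 121801$ ($d = 349^{2} = 121801$)
$\frac{a{\left(174,-650 \right)}}{q{\left(-56 \right)}} - \frac{17398}{d} = \frac{174^{2} + 376 \cdot 174 + 376 \left(-650\right) + 174 \left(-650\right)}{\left(-8\right) \frac{1}{-56}} - \frac{17398}{121801} = \frac{30276 + 65424 - 244400 - 113100}{\left(-8\right) \left(- \frac{1}{56}\right)} - \frac{17398}{121801} = - 261800 \frac{1}{\frac{1}{7}} - \frac{17398}{121801} = \left(-261800\right) 7 - \frac{17398}{121801} = -1832600 - \frac{17398}{121801} = - \frac{223212529998}{121801}$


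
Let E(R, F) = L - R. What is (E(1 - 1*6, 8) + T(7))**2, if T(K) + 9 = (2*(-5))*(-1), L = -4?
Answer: 4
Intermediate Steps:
T(K) = 1 (T(K) = -9 + (2*(-5))*(-1) = -9 - 10*(-1) = -9 + 10 = 1)
E(R, F) = -4 - R
(E(1 - 1*6, 8) + T(7))**2 = ((-4 - (1 - 1*6)) + 1)**2 = ((-4 - (1 - 6)) + 1)**2 = ((-4 - 1*(-5)) + 1)**2 = ((-4 + 5) + 1)**2 = (1 + 1)**2 = 2**2 = 4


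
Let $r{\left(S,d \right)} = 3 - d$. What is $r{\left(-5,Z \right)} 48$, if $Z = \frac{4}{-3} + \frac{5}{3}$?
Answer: $128$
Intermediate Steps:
$Z = \frac{1}{3}$ ($Z = 4 \left(- \frac{1}{3}\right) + 5 \cdot \frac{1}{3} = - \frac{4}{3} + \frac{5}{3} = \frac{1}{3} \approx 0.33333$)
$r{\left(-5,Z \right)} 48 = \left(3 - \frac{1}{3}\right) 48 = \frac{8}{3} \cdot 48 = 128$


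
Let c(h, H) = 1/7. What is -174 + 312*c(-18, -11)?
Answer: -906/7 ≈ -129.43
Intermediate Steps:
c(h, H) = ⅐
-174 + 312*c(-18, -11) = -174 + 312*(⅐) = -174 + 312/7 = -906/7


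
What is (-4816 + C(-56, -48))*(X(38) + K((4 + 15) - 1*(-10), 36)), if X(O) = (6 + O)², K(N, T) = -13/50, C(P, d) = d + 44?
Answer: -46651334/5 ≈ -9.3303e+6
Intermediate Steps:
C(P, d) = 44 + d
K(N, T) = -13/50 (K(N, T) = -13*1/50 = -13/50)
(-4816 + C(-56, -48))*(X(38) + K((4 + 15) - 1*(-10), 36)) = (-4816 + (44 - 48))*((6 + 38)² - 13/50) = (-4816 - 4)*(44² - 13/50) = -4820*(1936 - 13/50) = -4820*96787/50 = -46651334/5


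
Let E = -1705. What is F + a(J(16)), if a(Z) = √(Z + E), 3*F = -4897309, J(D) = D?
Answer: -4897309/3 + I*√1689 ≈ -1.6324e+6 + 41.097*I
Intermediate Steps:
F = -4897309/3 (F = (⅓)*(-4897309) = -4897309/3 ≈ -1.6324e+6)
a(Z) = √(-1705 + Z) (a(Z) = √(Z - 1705) = √(-1705 + Z))
F + a(J(16)) = -4897309/3 + √(-1705 + 16) = -4897309/3 + √(-1689) = -4897309/3 + I*√1689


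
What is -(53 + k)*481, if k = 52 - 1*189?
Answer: 40404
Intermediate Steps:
k = -137 (k = 52 - 189 = -137)
-(53 + k)*481 = -(53 - 137)*481 = -(-84)*481 = -1*(-40404) = 40404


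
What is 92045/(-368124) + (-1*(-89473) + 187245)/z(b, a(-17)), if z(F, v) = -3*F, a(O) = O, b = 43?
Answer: -33959470279/15829332 ≈ -2145.4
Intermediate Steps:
92045/(-368124) + (-1*(-89473) + 187245)/z(b, a(-17)) = 92045/(-368124) + (-1*(-89473) + 187245)/((-3*43)) = 92045*(-1/368124) + (89473 + 187245)/(-129) = -92045/368124 + 276718*(-1/129) = -92045/368124 - 276718/129 = -33959470279/15829332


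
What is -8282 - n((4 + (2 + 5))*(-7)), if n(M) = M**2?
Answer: -14211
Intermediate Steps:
-8282 - n((4 + (2 + 5))*(-7)) = -8282 - ((4 + (2 + 5))*(-7))**2 = -8282 - ((4 + 7)*(-7))**2 = -8282 - (11*(-7))**2 = -8282 - 1*(-77)**2 = -8282 - 1*5929 = -8282 - 5929 = -14211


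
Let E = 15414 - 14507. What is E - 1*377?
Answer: 530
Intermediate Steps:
E = 907
E - 1*377 = 907 - 1*377 = 907 - 377 = 530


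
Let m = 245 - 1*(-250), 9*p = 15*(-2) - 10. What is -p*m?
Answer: 2200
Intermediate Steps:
p = -40/9 (p = (15*(-2) - 10)/9 = (-30 - 10)/9 = (⅑)*(-40) = -40/9 ≈ -4.4444)
m = 495 (m = 245 + 250 = 495)
-p*m = -(-40)*495/9 = -1*(-2200) = 2200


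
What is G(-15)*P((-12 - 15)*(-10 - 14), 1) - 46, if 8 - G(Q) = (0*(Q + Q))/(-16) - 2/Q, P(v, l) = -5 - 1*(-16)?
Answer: 608/15 ≈ 40.533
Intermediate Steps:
P(v, l) = 11 (P(v, l) = -5 + 16 = 11)
G(Q) = 8 + 2/Q (G(Q) = 8 - ((0*(Q + Q))/(-16) - 2/Q) = 8 - ((0*(2*Q))*(-1/16) - 2/Q) = 8 - (0*(-1/16) - 2/Q) = 8 - (0 - 2/Q) = 8 - (-2)/Q = 8 + 2/Q)
G(-15)*P((-12 - 15)*(-10 - 14), 1) - 46 = (8 + 2/(-15))*11 - 46 = (8 + 2*(-1/15))*11 - 46 = (8 - 2/15)*11 - 46 = (118/15)*11 - 46 = 1298/15 - 46 = 608/15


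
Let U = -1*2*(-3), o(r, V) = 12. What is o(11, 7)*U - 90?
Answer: -18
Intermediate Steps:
U = 6 (U = -2*(-3) = 6)
o(11, 7)*U - 90 = 12*6 - 90 = 72 - 90 = -18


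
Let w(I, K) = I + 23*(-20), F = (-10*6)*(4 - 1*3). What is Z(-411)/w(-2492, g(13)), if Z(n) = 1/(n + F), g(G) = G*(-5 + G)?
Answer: 1/1390392 ≈ 7.1922e-7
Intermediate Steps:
F = -60 (F = -60*(4 - 3) = -60*1 = -60)
Z(n) = 1/(-60 + n) (Z(n) = 1/(n - 60) = 1/(-60 + n))
w(I, K) = -460 + I (w(I, K) = I - 460 = -460 + I)
Z(-411)/w(-2492, g(13)) = 1/((-60 - 411)*(-460 - 2492)) = 1/(-471*(-2952)) = -1/471*(-1/2952) = 1/1390392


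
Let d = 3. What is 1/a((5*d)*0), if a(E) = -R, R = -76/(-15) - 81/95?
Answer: -285/1201 ≈ -0.23730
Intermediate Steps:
R = 1201/285 (R = -76*(-1/15) - 81*1/95 = 76/15 - 81/95 = 1201/285 ≈ 4.2140)
a(E) = -1201/285 (a(E) = -1*1201/285 = -1201/285)
1/a((5*d)*0) = 1/(-1201/285) = -285/1201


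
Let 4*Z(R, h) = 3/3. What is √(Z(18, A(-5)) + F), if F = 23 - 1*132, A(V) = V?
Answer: I*√435/2 ≈ 10.428*I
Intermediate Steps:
Z(R, h) = ¼ (Z(R, h) = (3/3)/4 = (3*(⅓))/4 = (¼)*1 = ¼)
F = -109 (F = 23 - 132 = -109)
√(Z(18, A(-5)) + F) = √(¼ - 109) = √(-435/4) = I*√435/2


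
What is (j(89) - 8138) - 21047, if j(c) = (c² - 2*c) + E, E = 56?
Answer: -21386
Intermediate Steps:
j(c) = 56 + c² - 2*c (j(c) = (c² - 2*c) + 56 = 56 + c² - 2*c)
(j(89) - 8138) - 21047 = ((56 + 89² - 2*89) - 8138) - 21047 = ((56 + 7921 - 178) - 8138) - 21047 = (7799 - 8138) - 21047 = -339 - 21047 = -21386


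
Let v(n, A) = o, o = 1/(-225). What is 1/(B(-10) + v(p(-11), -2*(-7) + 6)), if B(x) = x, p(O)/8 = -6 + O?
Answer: -225/2251 ≈ -0.099956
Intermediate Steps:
p(O) = -48 + 8*O (p(O) = 8*(-6 + O) = -48 + 8*O)
o = -1/225 ≈ -0.0044444
v(n, A) = -1/225
1/(B(-10) + v(p(-11), -2*(-7) + 6)) = 1/(-10 - 1/225) = 1/(-2251/225) = -225/2251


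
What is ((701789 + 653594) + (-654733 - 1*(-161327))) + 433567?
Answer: 1295544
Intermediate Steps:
((701789 + 653594) + (-654733 - 1*(-161327))) + 433567 = (1355383 + (-654733 + 161327)) + 433567 = (1355383 - 493406) + 433567 = 861977 + 433567 = 1295544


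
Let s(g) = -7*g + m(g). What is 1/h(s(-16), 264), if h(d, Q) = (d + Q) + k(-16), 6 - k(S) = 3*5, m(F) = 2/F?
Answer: 8/2935 ≈ 0.0027257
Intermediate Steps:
k(S) = -9 (k(S) = 6 - 3*5 = 6 - 1*15 = 6 - 15 = -9)
s(g) = -7*g + 2/g
h(d, Q) = -9 + Q + d (h(d, Q) = (d + Q) - 9 = (Q + d) - 9 = -9 + Q + d)
1/h(s(-16), 264) = 1/(-9 + 264 + (-7*(-16) + 2/(-16))) = 1/(-9 + 264 + (112 + 2*(-1/16))) = 1/(-9 + 264 + (112 - ⅛)) = 1/(-9 + 264 + 895/8) = 1/(2935/8) = 8/2935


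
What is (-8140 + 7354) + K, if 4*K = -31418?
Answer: -17281/2 ≈ -8640.5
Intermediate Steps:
K = -15709/2 (K = (¼)*(-31418) = -15709/2 ≈ -7854.5)
(-8140 + 7354) + K = (-8140 + 7354) - 15709/2 = -786 - 15709/2 = -17281/2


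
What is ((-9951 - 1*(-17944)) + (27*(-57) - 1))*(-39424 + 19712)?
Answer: -127201536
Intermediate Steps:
((-9951 - 1*(-17944)) + (27*(-57) - 1))*(-39424 + 19712) = ((-9951 + 17944) + (-1539 - 1))*(-19712) = (7993 - 1540)*(-19712) = 6453*(-19712) = -127201536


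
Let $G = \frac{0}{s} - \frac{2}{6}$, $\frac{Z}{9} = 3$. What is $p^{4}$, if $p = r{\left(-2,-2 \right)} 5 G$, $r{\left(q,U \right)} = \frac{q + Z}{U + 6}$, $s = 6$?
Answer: $\frac{244140625}{20736} \approx 11774.0$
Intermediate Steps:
$Z = 27$ ($Z = 9 \cdot 3 = 27$)
$r{\left(q,U \right)} = \frac{27 + q}{6 + U}$ ($r{\left(q,U \right)} = \frac{q + 27}{U + 6} = \frac{27 + q}{6 + U}$)
$G = - \frac{1}{3}$ ($G = \frac{0}{6} - \frac{2}{6} = 0 \cdot \frac{1}{6} - \frac{1}{3} = 0 - \frac{1}{3} = - \frac{1}{3} \approx -0.33333$)
$p = - \frac{125}{12}$ ($p = \frac{27 - 2}{6 - 2} \cdot 5 \left(- \frac{1}{3}\right) = \frac{1}{4} \cdot 25 \cdot 5 \left(- \frac{1}{3}\right) = \frac{25}{4} \cdot 5 \left(- \frac{1}{3}\right) = \frac{125}{4} \left(- \frac{1}{3}\right) = - \frac{125}{12} \approx -10.417$)
$p^{4} = \left(- \frac{125}{12}\right)^{4} = \frac{244140625}{20736}$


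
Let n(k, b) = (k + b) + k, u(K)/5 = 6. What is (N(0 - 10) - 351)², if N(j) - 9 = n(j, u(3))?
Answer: 110224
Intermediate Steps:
u(K) = 30 (u(K) = 5*6 = 30)
n(k, b) = b + 2*k (n(k, b) = (b + k) + k = b + 2*k)
N(j) = 39 + 2*j (N(j) = 9 + (30 + 2*j) = 39 + 2*j)
(N(0 - 10) - 351)² = ((39 + 2*(0 - 10)) - 351)² = ((39 + 2*(-10)) - 351)² = ((39 - 20) - 351)² = (19 - 351)² = (-332)² = 110224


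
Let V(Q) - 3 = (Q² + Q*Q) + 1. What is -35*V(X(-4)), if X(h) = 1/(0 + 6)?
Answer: -2555/18 ≈ -141.94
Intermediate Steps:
X(h) = ⅙ (X(h) = 1/6 = ⅙)
V(Q) = 4 + 2*Q² (V(Q) = 3 + ((Q² + Q*Q) + 1) = 3 + ((Q² + Q²) + 1) = 3 + (2*Q² + 1) = 3 + (1 + 2*Q²) = 4 + 2*Q²)
-35*V(X(-4)) = -35*(4 + 2*(⅙)²) = -35*(4 + 2*(1/36)) = -35*(4 + 1/18) = -35*73/18 = -2555/18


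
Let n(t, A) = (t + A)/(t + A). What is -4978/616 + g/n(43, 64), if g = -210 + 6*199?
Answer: 300583/308 ≈ 975.92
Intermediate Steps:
g = 984 (g = -210 + 1194 = 984)
n(t, A) = 1 (n(t, A) = (A + t)/(A + t) = 1)
-4978/616 + g/n(43, 64) = -4978/616 + 984/1 = -4978*1/616 + 984*1 = -2489/308 + 984 = 300583/308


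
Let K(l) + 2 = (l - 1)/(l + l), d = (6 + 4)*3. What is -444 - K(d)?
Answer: -26549/60 ≈ -442.48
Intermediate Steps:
d = 30 (d = 10*3 = 30)
K(l) = -2 + (-1 + l)/(2*l) (K(l) = -2 + (l - 1)/(l + l) = -2 + (-1 + l)/((2*l)) = -2 + (-1 + l)*(1/(2*l)) = -2 + (-1 + l)/(2*l))
-444 - K(d) = -444 - (-1 - 3*30)/(2*30) = -444 - (-1 - 90)/(2*30) = -444 - (-91)/(2*30) = -444 - 1*(-91/60) = -444 + 91/60 = -26549/60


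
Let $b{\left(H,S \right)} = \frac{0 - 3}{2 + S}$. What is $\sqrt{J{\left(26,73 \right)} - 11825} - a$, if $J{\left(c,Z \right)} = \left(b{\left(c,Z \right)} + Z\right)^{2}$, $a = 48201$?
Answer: $-48201 + \frac{i \sqrt{4063649}}{25} \approx -48201.0 + 80.634 i$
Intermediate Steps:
$b{\left(H,S \right)} = - \frac{3}{2 + S}$
$J{\left(c,Z \right)} = \left(Z - \frac{3}{2 + Z}\right)^{2}$ ($J{\left(c,Z \right)} = \left(- \frac{3}{2 + Z} + Z\right)^{2} = \left(Z - \frac{3}{2 + Z}\right)^{2}$)
$\sqrt{J{\left(26,73 \right)} - 11825} - a = \sqrt{\left(73 - \frac{3}{2 + 73}\right)^{2} - 11825} - 48201 = \sqrt{\left(73 - \frac{3}{75}\right)^{2} - 11825} - 48201 = \sqrt{\left(73 - \frac{1}{25}\right)^{2} - 11825} - 48201 = \sqrt{\left(\frac{1824}{25}\right)^{2} - 11825} - 48201 = \sqrt{\frac{3326976}{625} - 11825} - 48201 = \sqrt{- \frac{4063649}{625}} - 48201 = \frac{i \sqrt{4063649}}{25} - 48201 = -48201 + \frac{i \sqrt{4063649}}{25}$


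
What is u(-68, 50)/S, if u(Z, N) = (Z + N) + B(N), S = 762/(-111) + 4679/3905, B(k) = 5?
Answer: 1878305/818747 ≈ 2.2941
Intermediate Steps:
S = -818747/144485 (S = 762*(-1/111) + 4679*(1/3905) = -254/37 + 4679/3905 = -818747/144485 ≈ -5.6667)
u(Z, N) = 5 + N + Z (u(Z, N) = (Z + N) + 5 = (N + Z) + 5 = 5 + N + Z)
u(-68, 50)/S = (5 + 50 - 68)/(-818747/144485) = -13*(-144485/818747) = 1878305/818747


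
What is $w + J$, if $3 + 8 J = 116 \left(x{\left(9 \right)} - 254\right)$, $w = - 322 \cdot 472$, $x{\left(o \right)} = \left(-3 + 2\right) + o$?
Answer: $- \frac{1244411}{8} \approx -1.5555 \cdot 10^{5}$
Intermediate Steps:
$x{\left(o \right)} = -1 + o$
$w = -151984$ ($w = \left(-1\right) 151984 = -151984$)
$J = - \frac{28539}{8}$ ($J = - \frac{3}{8} + \frac{116 \left(\left(-1 + 9\right) - 254\right)}{8} = - \frac{3}{8} + \frac{116 \left(8 - 254\right)}{8} = - \frac{3}{8} + \frac{116 \left(-246\right)}{8} = - \frac{3}{8} + \frac{1}{8} \left(-28536\right) = - \frac{3}{8} - 3567 = - \frac{28539}{8} \approx -3567.4$)
$w + J = -151984 - \frac{28539}{8} = - \frac{1244411}{8}$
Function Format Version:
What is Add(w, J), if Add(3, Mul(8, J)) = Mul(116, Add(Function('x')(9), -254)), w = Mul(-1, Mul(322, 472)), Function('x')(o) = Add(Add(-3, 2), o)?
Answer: Rational(-1244411, 8) ≈ -1.5555e+5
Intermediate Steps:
Function('x')(o) = Add(-1, o)
w = -151984 (w = Mul(-1, 151984) = -151984)
J = Rational(-28539, 8) (J = Add(Rational(-3, 8), Mul(Rational(1, 8), Mul(116, Add(Add(-1, 9), -254)))) = Add(Rational(-3, 8), Mul(Rational(1, 8), Mul(116, Add(8, -254)))) = Add(Rational(-3, 8), Mul(Rational(1, 8), Mul(116, -246))) = Add(Rational(-3, 8), Mul(Rational(1, 8), -28536)) = Add(Rational(-3, 8), -3567) = Rational(-28539, 8) ≈ -3567.4)
Add(w, J) = Add(-151984, Rational(-28539, 8)) = Rational(-1244411, 8)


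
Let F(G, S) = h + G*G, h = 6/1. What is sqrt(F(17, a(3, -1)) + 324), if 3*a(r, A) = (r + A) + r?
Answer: sqrt(619) ≈ 24.880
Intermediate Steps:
h = 6 (h = 6*1 = 6)
a(r, A) = A/3 + 2*r/3 (a(r, A) = ((r + A) + r)/3 = ((A + r) + r)/3 = (A + 2*r)/3 = A/3 + 2*r/3)
F(G, S) = 6 + G**2 (F(G, S) = 6 + G*G = 6 + G**2)
sqrt(F(17, a(3, -1)) + 324) = sqrt((6 + 17**2) + 324) = sqrt((6 + 289) + 324) = sqrt(295 + 324) = sqrt(619)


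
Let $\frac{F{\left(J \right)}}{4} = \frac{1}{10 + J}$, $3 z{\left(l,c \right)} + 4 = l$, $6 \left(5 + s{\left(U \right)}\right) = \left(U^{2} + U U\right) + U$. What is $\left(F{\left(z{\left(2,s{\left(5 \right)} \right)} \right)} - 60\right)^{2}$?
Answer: $\frac{173889}{49} \approx 3548.8$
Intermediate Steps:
$s{\left(U \right)} = -5 + \frac{U^{2}}{3} + \frac{U}{6}$ ($s{\left(U \right)} = -5 + \frac{\left(U^{2} + U U\right) + U}{6} = -5 + \frac{\left(U^{2} + U^{2}\right) + U}{6} = -5 + \frac{2 U^{2} + U}{6} = -5 + \frac{U + 2 U^{2}}{6} = -5 + \left(\frac{U^{2}}{3} + \frac{U}{6}\right) = -5 + \frac{U^{2}}{3} + \frac{U}{6}$)
$z{\left(l,c \right)} = - \frac{4}{3} + \frac{l}{3}$
$F{\left(J \right)} = \frac{4}{10 + J}$
$\left(F{\left(z{\left(2,s{\left(5 \right)} \right)} \right)} - 60\right)^{2} = \left(\frac{4}{10 + \left(- \frac{4}{3} + \frac{1}{3} \cdot 2\right)} - 60\right)^{2} = \left(\frac{4}{10 + \left(- \frac{4}{3} + \frac{2}{3}\right)} - 60\right)^{2} = \left(\frac{4}{10 - \frac{2}{3}} - 60\right)^{2} = \left(\frac{4}{\frac{28}{3}} - 60\right)^{2} = \left(4 \cdot \frac{3}{28} - 60\right)^{2} = \left(\frac{3}{7} - 60\right)^{2} = \left(- \frac{417}{7}\right)^{2} = \frac{173889}{49}$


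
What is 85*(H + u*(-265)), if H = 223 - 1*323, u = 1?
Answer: -31025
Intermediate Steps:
H = -100 (H = 223 - 323 = -100)
85*(H + u*(-265)) = 85*(-100 + 1*(-265)) = 85*(-100 - 265) = 85*(-365) = -31025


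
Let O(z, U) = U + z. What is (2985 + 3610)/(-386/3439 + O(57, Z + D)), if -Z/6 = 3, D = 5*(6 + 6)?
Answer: 4536041/68015 ≈ 66.692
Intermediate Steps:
D = 60 (D = 5*12 = 60)
Z = -18 (Z = -6*3 = -18)
(2985 + 3610)/(-386/3439 + O(57, Z + D)) = (2985 + 3610)/(-386/3439 + ((-18 + 60) + 57)) = 6595/(-386*1/3439 + (42 + 57)) = 6595/(-386/3439 + 99) = 6595/(340075/3439) = 6595*(3439/340075) = 4536041/68015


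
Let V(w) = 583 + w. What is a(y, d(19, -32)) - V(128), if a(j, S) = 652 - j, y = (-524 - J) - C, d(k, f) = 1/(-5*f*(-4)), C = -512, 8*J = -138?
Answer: -257/4 ≈ -64.250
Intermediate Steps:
J = -69/4 (J = (1/8)*(-138) = -69/4 ≈ -17.250)
d(k, f) = 1/(20*f)
y = 21/4 (y = (-524 - 1*(-69/4)) - 1*(-512) = (-524 + 69/4) + 512 = -2027/4 + 512 = 21/4 ≈ 5.2500)
a(y, d(19, -32)) - V(128) = (652 - 1*21/4) - (583 + 128) = (652 - 21/4) - 1*711 = 2587/4 - 711 = -257/4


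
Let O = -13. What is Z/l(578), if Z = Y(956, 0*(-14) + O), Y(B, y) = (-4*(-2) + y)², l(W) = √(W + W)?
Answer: 25/34 ≈ 0.73529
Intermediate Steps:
l(W) = √2*√W (l(W) = √(2*W) = √2*√W)
Y(B, y) = (8 + y)²
Z = 25 (Z = (8 + (0*(-14) - 13))² = (8 + (0 - 13))² = (8 - 13)² = (-5)² = 25)
Z/l(578) = 25/((√2*√578)) = 25/((√2*(17*√2))) = 25/34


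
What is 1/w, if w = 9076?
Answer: 1/9076 ≈ 0.00011018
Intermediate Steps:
1/w = 1/9076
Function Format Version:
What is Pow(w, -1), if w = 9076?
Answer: Rational(1, 9076) ≈ 0.00011018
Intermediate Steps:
Pow(w, -1) = Pow(9076, -1) = Rational(1, 9076)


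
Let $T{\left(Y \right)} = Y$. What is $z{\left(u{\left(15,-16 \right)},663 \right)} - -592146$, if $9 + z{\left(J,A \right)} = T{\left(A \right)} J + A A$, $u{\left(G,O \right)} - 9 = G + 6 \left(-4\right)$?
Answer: $1031706$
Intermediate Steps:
$u{\left(G,O \right)} = -15 + G$ ($u{\left(G,O \right)} = 9 + \left(G + 6 \left(-4\right)\right) = 9 + \left(G - 24\right) = 9 + \left(-24 + G\right) = -15 + G$)
$z{\left(J,A \right)} = -9 + A^{2} + A J$ ($z{\left(J,A \right)} = -9 + \left(A J + A A\right) = -9 + \left(A J + A^{2}\right) = -9 + \left(A^{2} + A J\right) = -9 + A^{2} + A J$)
$z{\left(u{\left(15,-16 \right)},663 \right)} - -592146 = \left(-9 + 663^{2} + 663 \left(-15 + 15\right)\right) - -592146 = \left(-9 + 439569 + 663 \cdot 0\right) + 592146 = \left(-9 + 439569 + 0\right) + 592146 = 439560 + 592146 = 1031706$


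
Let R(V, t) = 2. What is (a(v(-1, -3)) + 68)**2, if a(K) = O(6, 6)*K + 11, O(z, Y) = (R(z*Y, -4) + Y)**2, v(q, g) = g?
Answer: 12769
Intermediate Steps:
O(z, Y) = (2 + Y)**2
a(K) = 11 + 64*K (a(K) = (2 + 6)**2*K + 11 = 8**2*K + 11 = 64*K + 11 = 11 + 64*K)
(a(v(-1, -3)) + 68)**2 = ((11 + 64*(-3)) + 68)**2 = ((11 - 192) + 68)**2 = (-181 + 68)**2 = (-113)**2 = 12769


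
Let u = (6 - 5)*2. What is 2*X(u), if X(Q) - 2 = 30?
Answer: 64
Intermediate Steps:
u = 2 (u = 1*2 = 2)
X(Q) = 32 (X(Q) = 2 + 30 = 32)
2*X(u) = 2*32 = 64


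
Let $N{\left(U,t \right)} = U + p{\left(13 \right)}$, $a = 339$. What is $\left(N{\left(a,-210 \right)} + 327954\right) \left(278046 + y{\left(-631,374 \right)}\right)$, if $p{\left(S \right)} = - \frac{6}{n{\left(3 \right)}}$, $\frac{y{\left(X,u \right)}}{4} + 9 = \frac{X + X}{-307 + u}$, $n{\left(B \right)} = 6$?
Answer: $\frac{6113329529624}{67} \approx 9.1244 \cdot 10^{10}$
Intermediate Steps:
$y{\left(X,u \right)} = -36 + \frac{8 X}{-307 + u}$ ($y{\left(X,u \right)} = -36 + 4 \frac{X + X}{-307 + u} = -36 + 4 \frac{2 X}{-307 + u} = -36 + \frac{8 X}{-307 + u}$)
$p{\left(S \right)} = -1$ ($p{\left(S \right)} = - \frac{6}{6} = \left(-6\right) \frac{1}{6} = -1$)
$N{\left(U,t \right)} = -1 + U$ ($N{\left(U,t \right)} = U - 1 = -1 + U$)
$\left(N{\left(a,-210 \right)} + 327954\right) \left(278046 + y{\left(-631,374 \right)}\right) = \left(\left(-1 + 339\right) + 327954\right) \left(278046 + \frac{4 \left(2763 - 3366 + 2 \left(-631\right)\right)}{-307 + 374}\right) = \left(338 + 327954\right) \left(278046 + \frac{4 \left(2763 - 3366 - 1262\right)}{67}\right) = 328292 \left(278046 + 4 \cdot \frac{1}{67} \left(-1865\right)\right) = 328292 \left(278046 - \frac{7460}{67}\right) = 328292 \cdot \frac{18621622}{67} = \frac{6113329529624}{67}$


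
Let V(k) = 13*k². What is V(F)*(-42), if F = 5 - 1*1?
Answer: -8736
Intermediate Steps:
F = 4 (F = 5 - 1 = 4)
V(F)*(-42) = (13*4²)*(-42) = (13*16)*(-42) = 208*(-42) = -8736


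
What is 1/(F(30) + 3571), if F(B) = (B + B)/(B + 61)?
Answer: 91/325021 ≈ 0.00027998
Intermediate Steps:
F(B) = 2*B/(61 + B) (F(B) = (2*B)/(61 + B) = 2*B/(61 + B))
1/(F(30) + 3571) = 1/(2*30/(61 + 30) + 3571) = 1/(2*30/91 + 3571) = 1/(2*30*(1/91) + 3571) = 1/(60/91 + 3571) = 1/(325021/91) = 91/325021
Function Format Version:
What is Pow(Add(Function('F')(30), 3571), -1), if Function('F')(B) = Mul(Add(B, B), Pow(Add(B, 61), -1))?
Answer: Rational(91, 325021) ≈ 0.00027998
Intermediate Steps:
Function('F')(B) = Mul(2, B, Pow(Add(61, B), -1)) (Function('F')(B) = Mul(Mul(2, B), Pow(Add(61, B), -1)) = Mul(2, B, Pow(Add(61, B), -1)))
Pow(Add(Function('F')(30), 3571), -1) = Pow(Add(Mul(2, 30, Pow(Add(61, 30), -1)), 3571), -1) = Pow(Add(Mul(2, 30, Pow(91, -1)), 3571), -1) = Pow(Add(Mul(2, 30, Rational(1, 91)), 3571), -1) = Pow(Add(Rational(60, 91), 3571), -1) = Pow(Rational(325021, 91), -1) = Rational(91, 325021)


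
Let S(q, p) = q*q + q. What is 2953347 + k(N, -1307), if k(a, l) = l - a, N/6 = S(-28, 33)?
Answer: 2947504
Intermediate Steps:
S(q, p) = q + q² (S(q, p) = q² + q = q + q²)
N = 4536 (N = 6*(-28*(1 - 28)) = 6*(-28*(-27)) = 6*756 = 4536)
2953347 + k(N, -1307) = 2953347 + (-1307 - 1*4536) = 2953347 + (-1307 - 4536) = 2953347 - 5843 = 2947504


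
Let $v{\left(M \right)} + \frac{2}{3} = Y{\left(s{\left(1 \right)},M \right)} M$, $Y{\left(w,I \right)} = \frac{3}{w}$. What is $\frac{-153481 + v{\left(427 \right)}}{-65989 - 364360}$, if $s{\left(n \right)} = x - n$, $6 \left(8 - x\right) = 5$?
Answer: $\frac{17013407}{47768739} \approx 0.35616$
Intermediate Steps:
$x = \frac{43}{6}$ ($x = 8 - \frac{5}{6} = \frac{43}{6} \approx 7.1667$)
$s{\left(n \right)} = \frac{43}{6} - n$
$v{\left(M \right)} = - \frac{2}{3} + \frac{18 M}{37}$ ($v{\left(M \right)} = - \frac{2}{3} + \frac{3}{\frac{43}{6} - 1} M = - \frac{2}{3} + \frac{3}{\frac{37}{6}} M = - \frac{2}{3} + 3 \cdot \frac{6}{37} M = - \frac{2}{3} + \frac{18 M}{37}$)
$\frac{-153481 + v{\left(427 \right)}}{-65989 - 364360} = \frac{-153481 + \left(- \frac{2}{3} + \frac{18}{37} \cdot 427\right)}{-65989 - 364360} = \frac{-153481 + \left(- \frac{2}{3} + \frac{7686}{37}\right)}{-430349} = \left(-153481 + \frac{22984}{111}\right) \left(- \frac{1}{430349}\right) = \left(- \frac{17013407}{111}\right) \left(- \frac{1}{430349}\right) = \frac{17013407}{47768739}$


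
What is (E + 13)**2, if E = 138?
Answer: 22801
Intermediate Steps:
(E + 13)**2 = (138 + 13)**2 = 151**2 = 22801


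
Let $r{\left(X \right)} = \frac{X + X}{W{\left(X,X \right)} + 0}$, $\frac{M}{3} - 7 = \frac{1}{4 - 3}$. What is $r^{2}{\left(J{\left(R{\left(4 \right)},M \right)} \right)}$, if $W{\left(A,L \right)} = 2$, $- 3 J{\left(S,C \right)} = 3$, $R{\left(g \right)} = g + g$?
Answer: $1$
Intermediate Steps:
$M = 24$ ($M = 21 + \frac{3}{4 - 3} = 21 + \frac{3}{1} = 21 + 3 \cdot 1 = 21 + 3 = 24$)
$R{\left(g \right)} = 2 g$
$J{\left(S,C \right)} = -1$ ($J{\left(S,C \right)} = \left(- \frac{1}{3}\right) 3 = -1$)
$r{\left(X \right)} = X$ ($r{\left(X \right)} = \frac{X + X}{2 + 0} = \frac{2 X}{2} = 2 X \frac{1}{2} = X$)
$r^{2}{\left(J{\left(R{\left(4 \right)},M \right)} \right)} = \left(-1\right)^{2} = 1$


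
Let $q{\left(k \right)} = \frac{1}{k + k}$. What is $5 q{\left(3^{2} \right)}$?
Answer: $\frac{5}{18} \approx 0.27778$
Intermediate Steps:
$q{\left(k \right)} = \frac{1}{2 k}$
$5 q{\left(3^{2} \right)} = 5 \frac{1}{2 \cdot 3^{2}} = 5 \frac{1}{2 \cdot 9} = 5 \cdot \frac{1}{2} \cdot \frac{1}{9} = 5 \cdot \frac{1}{18} = \frac{5}{18}$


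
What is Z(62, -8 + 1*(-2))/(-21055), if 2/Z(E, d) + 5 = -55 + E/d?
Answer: 2/1393841 ≈ 1.4349e-6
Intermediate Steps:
Z(E, d) = 2/(-60 + E/d) (Z(E, d) = 2/(-5 + (-55 + E/d)) = 2/(-60 + E/d))
Z(62, -8 + 1*(-2))/(-21055) = (2*(-8 + 1*(-2))/(62 - 60*(-8 + 1*(-2))))/(-21055) = (2*(-8 - 2)/(62 - 60*(-8 - 2)))*(-1/21055) = (2*(-10)/(62 - 60*(-10)))*(-1/21055) = (2*(-10)/(62 + 600))*(-1/21055) = (2*(-10)/662)*(-1/21055) = (2*(-10)*(1/662))*(-1/21055) = -10/331*(-1/21055) = 2/1393841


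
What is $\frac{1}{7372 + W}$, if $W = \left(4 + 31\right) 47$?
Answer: $\frac{1}{9017} \approx 0.0001109$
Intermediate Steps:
$W = 1645$ ($W = 35 \cdot 47 = 1645$)
$\frac{1}{7372 + W} = \frac{1}{7372 + 1645} = \frac{1}{9017}$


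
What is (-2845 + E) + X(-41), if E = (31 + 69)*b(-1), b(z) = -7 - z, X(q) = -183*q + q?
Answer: 4017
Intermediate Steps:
X(q) = -182*q
E = -600 (E = (31 + 69)*(-7 - 1*(-1)) = 100*(-7 + 1) = 100*(-6) = -600)
(-2845 + E) + X(-41) = (-2845 - 600) - 182*(-41) = -3445 + 7462 = 4017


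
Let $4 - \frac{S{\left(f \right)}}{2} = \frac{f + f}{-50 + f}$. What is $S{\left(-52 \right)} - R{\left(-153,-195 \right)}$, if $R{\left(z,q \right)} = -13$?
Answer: $\frac{967}{51} \approx 18.961$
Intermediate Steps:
$S{\left(f \right)} = 8 - \frac{4 f}{-50 + f}$ ($S{\left(f \right)} = 8 - 2 \frac{f + f}{-50 + f} = 8 - 2 \frac{2 f}{-50 + f} = 8 - \frac{4 f}{-50 + f}$)
$S{\left(-52 \right)} - R{\left(-153,-195 \right)} = \frac{4 \left(-100 - 52\right)}{-50 - 52} - -13 = 4 \frac{1}{-102} \left(-152\right) + 13 = 4 \left(- \frac{1}{102}\right) \left(-152\right) + 13 = \frac{304}{51} + 13 = \frac{967}{51}$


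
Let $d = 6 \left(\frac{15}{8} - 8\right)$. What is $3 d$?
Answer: $- \frac{441}{4} \approx -110.25$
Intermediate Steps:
$d = - \frac{147}{4}$ ($d = 6 \left(15 \cdot \frac{1}{8} - 8\right) = 6 \left(\frac{15}{8} - 8\right) = 6 \left(- \frac{49}{8}\right) = - \frac{147}{4} \approx -36.75$)
$3 d = 3 \left(- \frac{147}{4}\right) = - \frac{441}{4}$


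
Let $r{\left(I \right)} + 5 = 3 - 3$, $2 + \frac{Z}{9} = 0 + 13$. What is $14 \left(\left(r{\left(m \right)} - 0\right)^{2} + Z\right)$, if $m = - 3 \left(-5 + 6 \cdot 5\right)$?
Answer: $1736$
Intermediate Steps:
$Z = 99$ ($Z = -18 + 9 \left(0 + 13\right) = -18 + 9 \cdot 13 = -18 + 117 = 99$)
$m = -75$ ($m = - 3 \left(-5 + 30\right) = \left(-3\right) 25 = -75$)
$r{\left(I \right)} = -5$ ($r{\left(I \right)} = -5 + \left(3 - 3\right) = -5 + 0 = -5$)
$14 \left(\left(r{\left(m \right)} - 0\right)^{2} + Z\right) = 14 \left(\left(-5 - 0\right)^{2} + 99\right) = 14 \left(\left(-5 + \left(-2 + 2\right)\right)^{2} + 99\right) = 14 \left(\left(-5 + 0\right)^{2} + 99\right) = 14 \left(\left(-5\right)^{2} + 99\right) = 14 \left(25 + 99\right) = 14 \cdot 124 = 1736$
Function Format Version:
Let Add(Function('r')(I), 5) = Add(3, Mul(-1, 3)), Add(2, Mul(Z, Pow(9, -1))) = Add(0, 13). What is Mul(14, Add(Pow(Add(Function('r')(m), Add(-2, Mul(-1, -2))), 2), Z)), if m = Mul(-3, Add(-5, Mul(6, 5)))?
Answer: 1736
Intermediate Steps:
Z = 99 (Z = Add(-18, Mul(9, Add(0, 13))) = Add(-18, Mul(9, 13)) = Add(-18, 117) = 99)
m = -75 (m = Mul(-3, Add(-5, 30)) = Mul(-3, 25) = -75)
Function('r')(I) = -5 (Function('r')(I) = Add(-5, Add(3, Mul(-1, 3))) = Add(-5, Add(3, -3)) = Add(-5, 0) = -5)
Mul(14, Add(Pow(Add(Function('r')(m), Add(-2, Mul(-1, -2))), 2), Z)) = Mul(14, Add(Pow(Add(-5, Add(-2, Mul(-1, -2))), 2), 99)) = Mul(14, Add(Pow(Add(-5, Add(-2, 2)), 2), 99)) = Mul(14, Add(Pow(Add(-5, 0), 2), 99)) = Mul(14, Add(Pow(-5, 2), 99)) = Mul(14, Add(25, 99)) = Mul(14, 124) = 1736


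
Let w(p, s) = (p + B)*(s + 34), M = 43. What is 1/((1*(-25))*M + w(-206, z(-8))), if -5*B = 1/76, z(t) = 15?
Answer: -380/4244269 ≈ -8.9532e-5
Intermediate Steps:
B = -1/380 (B = -1/5/76 = -1/5*1/76 = -1/380 ≈ -0.0026316)
w(p, s) = (34 + s)*(-1/380 + p) (w(p, s) = (p - 1/380)*(s + 34) = (-1/380 + p)*(34 + s) = (34 + s)*(-1/380 + p))
1/((1*(-25))*M + w(-206, z(-8))) = 1/((1*(-25))*43 + (-17/190 + 34*(-206) - 1/380*15 - 206*15)) = 1/(-25*43 + (-17/190 - 7004 - 3/76 - 3090)) = 1/(-1075 - 3835769/380) = 1/(-4244269/380) = -380/4244269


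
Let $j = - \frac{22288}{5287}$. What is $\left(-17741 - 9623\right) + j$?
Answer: $- \frac{144695756}{5287} \approx -27368.0$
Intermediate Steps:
$j = - \frac{22288}{5287}$ ($j = \left(-22288\right) \frac{1}{5287} = - \frac{22288}{5287} \approx -4.2156$)
$\left(-17741 - 9623\right) + j = \left(-17741 - 9623\right) - \frac{22288}{5287} = -27364 - \frac{22288}{5287} = - \frac{144695756}{5287}$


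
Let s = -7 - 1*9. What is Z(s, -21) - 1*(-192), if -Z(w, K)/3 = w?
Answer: 240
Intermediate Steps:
s = -16 (s = -7 - 9 = -16)
Z(w, K) = -3*w
Z(s, -21) - 1*(-192) = -3*(-16) - 1*(-192) = 48 + 192 = 240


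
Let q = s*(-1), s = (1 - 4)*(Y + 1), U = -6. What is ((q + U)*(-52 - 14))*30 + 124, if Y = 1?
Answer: 124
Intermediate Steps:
s = -6 (s = (1 - 4)*(1 + 1) = -3*2 = -6)
q = 6 (q = -6*(-1) = 6)
((q + U)*(-52 - 14))*30 + 124 = ((6 - 6)*(-52 - 14))*30 + 124 = (0*(-66))*30 + 124 = 0*30 + 124 = 0 + 124 = 124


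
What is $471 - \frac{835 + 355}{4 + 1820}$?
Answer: $\frac{428957}{912} \approx 470.35$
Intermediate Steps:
$471 - \frac{835 + 355}{4 + 1820} = 471 - \frac{1190}{1824} = 471 - 1190 \cdot \frac{1}{1824} = 471 - \frac{595}{912} = \frac{428957}{912}$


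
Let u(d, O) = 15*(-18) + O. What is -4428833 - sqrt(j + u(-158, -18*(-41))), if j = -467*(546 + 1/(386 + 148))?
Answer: -4428833 - I*sqrt(72576443562)/534 ≈ -4.4288e+6 - 504.49*I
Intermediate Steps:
u(d, O) = -270 + O
j = -136160855/534 (j = -467*(546 + 1/534) = -467*291565/534 = -136160855/534 ≈ -2.5498e+5)
-4428833 - sqrt(j + u(-158, -18*(-41))) = -4428833 - sqrt(-136160855/534 + (-270 - 18*(-41))) = -4428833 - sqrt(-136160855/534 + (-270 + 738)) = -4428833 - sqrt(-136160855/534 + 468) = -4428833 - sqrt(-135910943/534) = -4428833 - I*sqrt(72576443562)/534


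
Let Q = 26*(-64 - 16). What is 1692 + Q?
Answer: -388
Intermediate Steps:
Q = -2080 (Q = 26*(-80) = -2080)
1692 + Q = 1692 - 2080 = -388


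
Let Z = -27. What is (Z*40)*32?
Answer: -34560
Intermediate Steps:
(Z*40)*32 = -27*40*32 = -1080*32 = -34560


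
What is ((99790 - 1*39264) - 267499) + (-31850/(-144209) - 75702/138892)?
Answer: -159444896843537/770364478 ≈ -2.0697e+5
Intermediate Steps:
((99790 - 1*39264) - 267499) + (-31850/(-144209) - 75702/138892) = ((99790 - 39264) - 267499) + (-31850*(-1/144209) - 75702*1/138892) = (60526 - 267499) + (2450/11093 - 37851/69446) = -206973 - 249738443/770364478 = -159444896843537/770364478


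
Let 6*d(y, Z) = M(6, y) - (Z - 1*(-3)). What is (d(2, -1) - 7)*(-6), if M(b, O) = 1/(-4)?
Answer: 177/4 ≈ 44.250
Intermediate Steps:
M(b, O) = -1/4 (M(b, O) = 1*(-1/4) = -1/4)
d(y, Z) = -13/24 - Z/6 (d(y, Z) = (-1/4 - (Z - 1*(-3)))/6 = (-1/4 - (Z + 3))/6 = (-1/4 - (3 + Z))/6 = (-1/4 + (-3 - Z))/6 = (-13/4 - Z)/6 = -13/24 - Z/6)
(d(2, -1) - 7)*(-6) = ((-13/24 - 1/6*(-1)) - 7)*(-6) = ((-13/24 + 1/6) - 7)*(-6) = (-3/8 - 7)*(-6) = -59/8*(-6) = 177/4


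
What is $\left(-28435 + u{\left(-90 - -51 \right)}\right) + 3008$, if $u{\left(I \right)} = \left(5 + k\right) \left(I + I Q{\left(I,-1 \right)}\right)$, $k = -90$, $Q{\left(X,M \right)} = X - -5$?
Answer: $-134822$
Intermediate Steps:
$Q{\left(X,M \right)} = 5 + X$ ($Q{\left(X,M \right)} = X + 5 = 5 + X$)
$u{\left(I \right)} = - 85 I - 85 I \left(5 + I\right)$ ($u{\left(I \right)} = \left(5 - 90\right) \left(I + I \left(5 + I\right)\right) = - 85 \left(I + I \left(5 + I\right)\right) = - 85 I - 85 I \left(5 + I\right)$)
$\left(-28435 + u{\left(-90 - -51 \right)}\right) + 3008 = \left(-28435 + 85 \left(-90 - -51\right) \left(-6 - \left(-90 - -51\right)\right)\right) + 3008 = \left(-28435 + 85 \left(-90 + 51\right) \left(-6 - \left(-90 + 51\right)\right)\right) + 3008 = \left(-28435 + 85 \left(-39\right) \left(-6 - -39\right)\right) + 3008 = \left(-28435 + 85 \left(-39\right) \left(-6 + 39\right)\right) + 3008 = \left(-28435 + 85 \left(-39\right) 33\right) + 3008 = \left(-28435 - 109395\right) + 3008 = -137830 + 3008 = -134822$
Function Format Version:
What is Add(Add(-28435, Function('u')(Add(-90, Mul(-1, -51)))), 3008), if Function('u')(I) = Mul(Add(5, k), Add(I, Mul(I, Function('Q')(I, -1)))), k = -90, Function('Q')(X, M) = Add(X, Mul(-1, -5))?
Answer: -134822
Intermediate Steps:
Function('Q')(X, M) = Add(5, X) (Function('Q')(X, M) = Add(X, 5) = Add(5, X))
Function('u')(I) = Add(Mul(-85, I), Mul(-85, I, Add(5, I))) (Function('u')(I) = Mul(Add(5, -90), Add(I, Mul(I, Add(5, I)))) = Mul(-85, Add(I, Mul(I, Add(5, I)))) = Add(Mul(-85, I), Mul(-85, I, Add(5, I))))
Add(Add(-28435, Function('u')(Add(-90, Mul(-1, -51)))), 3008) = Add(Add(-28435, Mul(85, Add(-90, Mul(-1, -51)), Add(-6, Mul(-1, Add(-90, Mul(-1, -51)))))), 3008) = Add(Add(-28435, Mul(85, Add(-90, 51), Add(-6, Mul(-1, Add(-90, 51))))), 3008) = Add(Add(-28435, Mul(85, -39, Add(-6, Mul(-1, -39)))), 3008) = Add(Add(-28435, Mul(85, -39, Add(-6, 39))), 3008) = Add(Add(-28435, Mul(85, -39, 33)), 3008) = Add(Add(-28435, -109395), 3008) = Add(-137830, 3008) = -134822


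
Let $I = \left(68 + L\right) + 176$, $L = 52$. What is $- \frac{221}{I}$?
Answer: $- \frac{221}{296} \approx -0.74662$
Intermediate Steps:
$I = 296$ ($I = \left(68 + 52\right) + 176 = 120 + 176 = 296$)
$- \frac{221}{I} = - \frac{221}{296}$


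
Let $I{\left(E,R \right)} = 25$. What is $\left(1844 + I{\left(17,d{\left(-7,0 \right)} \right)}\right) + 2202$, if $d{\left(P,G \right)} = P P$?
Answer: $4071$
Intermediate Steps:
$d{\left(P,G \right)} = P^{2}$
$\left(1844 + I{\left(17,d{\left(-7,0 \right)} \right)}\right) + 2202 = \left(1844 + 25\right) + 2202 = 1869 + 2202 = 4071$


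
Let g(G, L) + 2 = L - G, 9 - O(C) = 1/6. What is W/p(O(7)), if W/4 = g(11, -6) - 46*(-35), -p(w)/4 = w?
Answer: -9546/53 ≈ -180.11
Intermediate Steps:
O(C) = 53/6 (O(C) = 9 - 1/6 = 9 - 1*⅙ = 9 - ⅙ = 53/6)
g(G, L) = -2 + L - G (g(G, L) = -2 + (L - G) = -2 + L - G)
p(w) = -4*w
W = 6364 (W = 4*((-2 - 6 - 1*11) - 46*(-35)) = 4*((-2 - 6 - 11) + 1610) = 4*(-19 + 1610) = 4*1591 = 6364)
W/p(O(7)) = 6364/((-4*53/6)) = 6364/(-106/3) = 6364*(-3/106) = -9546/53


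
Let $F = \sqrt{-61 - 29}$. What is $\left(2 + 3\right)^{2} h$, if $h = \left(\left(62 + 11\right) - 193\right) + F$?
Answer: $-3000 + 75 i \sqrt{10} \approx -3000.0 + 237.17 i$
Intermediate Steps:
$F = 3 i \sqrt{10}$ ($F = \sqrt{-90} = 3 i \sqrt{10} \approx 9.4868 i$)
$h = -120 + 3 i \sqrt{10}$ ($h = \left(\left(62 + 11\right) - 193\right) + 3 i \sqrt{10} = \left(73 - 193\right) + 3 i \sqrt{10} = -120 + 3 i \sqrt{10} \approx -120.0 + 9.4868 i$)
$\left(2 + 3\right)^{2} h = \left(2 + 3\right)^{2} \left(-120 + 3 i \sqrt{10}\right) = 5^{2} \left(-120 + 3 i \sqrt{10}\right) = 25 \left(-120 + 3 i \sqrt{10}\right) = -3000 + 75 i \sqrt{10}$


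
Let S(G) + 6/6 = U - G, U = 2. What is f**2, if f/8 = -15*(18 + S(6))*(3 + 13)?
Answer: 623001600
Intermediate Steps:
S(G) = 1 - G (S(G) = -1 + (2 - G) = 1 - G)
f = -24960 (f = 8*(-15*(18 + (1 - 1*6))*(3 + 13)) = 8*(-15*(18 + (1 - 6))*16) = 8*(-15*(18 - 5)*16) = 8*(-195*16) = 8*(-15*208) = 8*(-3120) = -24960)
f**2 = (-24960)**2 = 623001600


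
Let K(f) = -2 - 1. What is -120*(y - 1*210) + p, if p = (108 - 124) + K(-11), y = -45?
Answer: 30581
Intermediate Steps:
K(f) = -3
p = -19 (p = (108 - 124) - 3 = -16 - 3 = -19)
-120*(y - 1*210) + p = -120*(-45 - 1*210) - 19 = -120*(-45 - 210) - 19 = -120*(-255) - 19 = 30600 - 19 = 30581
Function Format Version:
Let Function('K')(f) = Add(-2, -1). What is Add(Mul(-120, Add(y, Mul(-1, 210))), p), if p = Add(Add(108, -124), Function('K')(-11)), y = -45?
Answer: 30581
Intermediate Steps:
Function('K')(f) = -3
p = -19 (p = Add(Add(108, -124), -3) = Add(-16, -3) = -19)
Add(Mul(-120, Add(y, Mul(-1, 210))), p) = Add(Mul(-120, Add(-45, Mul(-1, 210))), -19) = Add(Mul(-120, Add(-45, -210)), -19) = Add(Mul(-120, -255), -19) = Add(30600, -19) = 30581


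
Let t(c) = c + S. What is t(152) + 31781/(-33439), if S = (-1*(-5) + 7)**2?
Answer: 9866163/33439 ≈ 295.05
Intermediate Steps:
S = 144 (S = (5 + 7)**2 = 12**2 = 144)
t(c) = 144 + c (t(c) = c + 144 = 144 + c)
t(152) + 31781/(-33439) = (144 + 152) + 31781/(-33439) = 296 + 31781*(-1/33439) = 296 - 31781/33439 = 9866163/33439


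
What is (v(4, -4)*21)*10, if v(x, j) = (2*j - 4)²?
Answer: 30240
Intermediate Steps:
v(x, j) = (-4 + 2*j)²
(v(4, -4)*21)*10 = ((4*(-2 - 4)²)*21)*10 = ((4*(-6)²)*21)*10 = ((4*36)*21)*10 = (144*21)*10 = 3024*10 = 30240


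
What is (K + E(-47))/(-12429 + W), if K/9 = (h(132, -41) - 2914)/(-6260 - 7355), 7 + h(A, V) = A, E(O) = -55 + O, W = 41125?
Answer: -1363629/390696040 ≈ -0.0034903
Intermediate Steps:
h(A, V) = -7 + A
K = 25101/13615 (K = 9*(((-7 + 132) - 2914)/(-6260 - 7355)) = 9*((125 - 2914)/(-13615)) = 9*(-2789*(-1/13615)) = 9*(2789/13615) = 25101/13615 ≈ 1.8436)
(K + E(-47))/(-12429 + W) = (25101/13615 + (-55 - 47))/(-12429 + 41125) = (25101/13615 - 102)/28696 = -1363629/13615*1/28696 = -1363629/390696040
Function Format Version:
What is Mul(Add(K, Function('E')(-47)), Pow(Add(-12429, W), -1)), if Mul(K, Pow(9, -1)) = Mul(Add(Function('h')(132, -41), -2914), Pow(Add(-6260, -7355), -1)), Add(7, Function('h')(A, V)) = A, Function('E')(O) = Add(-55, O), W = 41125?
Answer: Rational(-1363629, 390696040) ≈ -0.0034903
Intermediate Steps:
Function('h')(A, V) = Add(-7, A)
K = Rational(25101, 13615) (K = Mul(9, Mul(Add(Add(-7, 132), -2914), Pow(Add(-6260, -7355), -1))) = Mul(9, Mul(Add(125, -2914), Pow(-13615, -1))) = Mul(9, Mul(-2789, Rational(-1, 13615))) = Mul(9, Rational(2789, 13615)) = Rational(25101, 13615) ≈ 1.8436)
Mul(Add(K, Function('E')(-47)), Pow(Add(-12429, W), -1)) = Mul(Add(Rational(25101, 13615), Add(-55, -47)), Pow(Add(-12429, 41125), -1)) = Mul(Add(Rational(25101, 13615), -102), Pow(28696, -1)) = Mul(Rational(-1363629, 13615), Rational(1, 28696)) = Rational(-1363629, 390696040)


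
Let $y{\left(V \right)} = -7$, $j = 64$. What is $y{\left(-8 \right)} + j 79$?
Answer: $5049$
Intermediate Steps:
$y{\left(-8 \right)} + j 79 = -7 + 64 \cdot 79 = -7 + 5056 = 5049$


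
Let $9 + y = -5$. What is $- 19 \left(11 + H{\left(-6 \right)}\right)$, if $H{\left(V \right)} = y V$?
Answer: $-1805$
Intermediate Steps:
$y = -14$ ($y = -9 - 5 = -14$)
$H{\left(V \right)} = - 14 V$
$- 19 \left(11 + H{\left(-6 \right)}\right) = - 19 \left(11 - -84\right) = - 19 \left(11 + 84\right) = \left(-19\right) 95 = -1805$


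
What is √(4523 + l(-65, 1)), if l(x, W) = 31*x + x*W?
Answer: √2443 ≈ 49.427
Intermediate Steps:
l(x, W) = 31*x + W*x
√(4523 + l(-65, 1)) = √(4523 - 65*(31 + 1)) = √(4523 - 65*32) = √(4523 - 2080) = √2443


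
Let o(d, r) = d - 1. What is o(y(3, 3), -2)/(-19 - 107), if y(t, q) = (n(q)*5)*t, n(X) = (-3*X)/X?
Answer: 23/63 ≈ 0.36508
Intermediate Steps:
n(X) = -3
y(t, q) = -15*t (y(t, q) = (-3*5)*t = -15*t)
o(d, r) = -1 + d
o(y(3, 3), -2)/(-19 - 107) = (-1 - 15*3)/(-19 - 107) = (-1 - 45)/(-126) = -46*(-1/126) = 23/63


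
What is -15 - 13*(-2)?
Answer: 11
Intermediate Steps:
-15 - 13*(-2) = -5*3 + 26 = -15 + 26 = 11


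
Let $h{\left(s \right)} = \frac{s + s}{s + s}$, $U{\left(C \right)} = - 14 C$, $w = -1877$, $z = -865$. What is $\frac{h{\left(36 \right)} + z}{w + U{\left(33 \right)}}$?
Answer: $\frac{864}{2339} \approx 0.36939$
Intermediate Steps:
$h{\left(s \right)} = 1$ ($h{\left(s \right)} = \frac{2 s}{2 s} = 2 s \frac{1}{2 s} = 1$)
$\frac{h{\left(36 \right)} + z}{w + U{\left(33 \right)}} = \frac{1 - 865}{-1877 - 462} = - \frac{864}{-1877 - 462} = - \frac{864}{-2339} = \left(-864\right) \left(- \frac{1}{2339}\right) = \frac{864}{2339}$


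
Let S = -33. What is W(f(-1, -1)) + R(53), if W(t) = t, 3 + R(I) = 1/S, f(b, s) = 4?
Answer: 32/33 ≈ 0.96970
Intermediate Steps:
R(I) = -100/33 (R(I) = -3 + 1/(-33) = -3 - 1/33 = -100/33)
W(f(-1, -1)) + R(53) = 4 - 100/33 = 32/33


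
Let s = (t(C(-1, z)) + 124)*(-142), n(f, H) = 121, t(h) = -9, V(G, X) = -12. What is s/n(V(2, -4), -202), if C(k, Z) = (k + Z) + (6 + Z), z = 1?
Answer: -16330/121 ≈ -134.96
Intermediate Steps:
C(k, Z) = 6 + k + 2*Z (C(k, Z) = (Z + k) + (6 + Z) = 6 + k + 2*Z)
s = -16330 (s = (-9 + 124)*(-142) = 115*(-142) = -16330)
s/n(V(2, -4), -202) = -16330/121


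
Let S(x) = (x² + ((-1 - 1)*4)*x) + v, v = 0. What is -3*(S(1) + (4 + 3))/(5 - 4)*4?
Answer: 0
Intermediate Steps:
S(x) = x² - 8*x (S(x) = (x² + ((-1 - 1)*4)*x) + 0 = (x² + (-2*4)*x) + 0 = (x² - 8*x) + 0 = x² - 8*x)
-3*(S(1) + (4 + 3))/(5 - 4)*4 = -3*(1*(-8 + 1) + (4 + 3))/(5 - 4)*4 = -3*(1*(-7) + 7)/1*4 = -3*(-7 + 7)*4 = -0*4 = -3*0*4 = 0*4 = 0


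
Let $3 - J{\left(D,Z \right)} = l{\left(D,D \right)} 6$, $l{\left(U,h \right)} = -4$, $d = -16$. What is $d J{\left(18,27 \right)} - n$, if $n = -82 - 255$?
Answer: $-95$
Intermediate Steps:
$J{\left(D,Z \right)} = 27$ ($J{\left(D,Z \right)} = 3 - \left(-4\right) 6 = 3 - -24 = 3 + 24 = 27$)
$n = -337$ ($n = -82 - 255 = -337$)
$d J{\left(18,27 \right)} - n = \left(-16\right) 27 - -337 = -432 + 337 = -95$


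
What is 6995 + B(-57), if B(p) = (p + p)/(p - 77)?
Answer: 468722/67 ≈ 6995.9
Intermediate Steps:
B(p) = 2*p/(-77 + p) (B(p) = (2*p)/(-77 + p) = 2*p/(-77 + p))
6995 + B(-57) = 6995 + 2*(-57)/(-77 - 57) = 6995 + 2*(-57)/(-134) = 6995 + 2*(-57)*(-1/134) = 6995 + 57/67 = 468722/67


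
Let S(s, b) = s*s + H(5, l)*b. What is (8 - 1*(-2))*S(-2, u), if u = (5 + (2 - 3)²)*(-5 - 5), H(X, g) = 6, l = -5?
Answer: -3560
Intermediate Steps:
u = -60 (u = (5 + (-1)²)*(-10) = (5 + 1)*(-10) = 6*(-10) = -60)
S(s, b) = s² + 6*b (S(s, b) = s*s + 6*b = s² + 6*b)
(8 - 1*(-2))*S(-2, u) = (8 - 1*(-2))*((-2)² + 6*(-60)) = (8 + 2)*(4 - 360) = 10*(-356) = -3560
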